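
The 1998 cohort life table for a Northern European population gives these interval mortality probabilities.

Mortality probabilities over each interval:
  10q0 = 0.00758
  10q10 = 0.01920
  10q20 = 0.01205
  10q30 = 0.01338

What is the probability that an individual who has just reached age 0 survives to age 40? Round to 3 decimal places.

Survival from 0 to 40 is the product of surviving each interval: (1 − 0.00758) × (1 − 0.01920) × (1 − 0.01205) × (1 − 0.01338).
= 0.99242 × 0.98080 × 0.98795 × 0.98662 = 0.948770.

0.949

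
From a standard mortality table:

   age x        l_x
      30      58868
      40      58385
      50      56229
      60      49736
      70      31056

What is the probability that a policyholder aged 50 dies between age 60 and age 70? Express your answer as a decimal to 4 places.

0.3322

This is the probability of reaching 60 but not 70, conditional on being alive at 50: (l_60 − l_70) / l_50.
= (49736 − 31056) / 56229 = 18680 / 56229 = 0.332213.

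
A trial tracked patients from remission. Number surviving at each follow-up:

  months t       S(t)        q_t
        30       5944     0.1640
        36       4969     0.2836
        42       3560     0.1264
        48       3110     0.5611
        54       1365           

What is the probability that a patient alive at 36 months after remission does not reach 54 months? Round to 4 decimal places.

P(die before 54 | alive at 36) = 1 − S(54)/S(36) = 1 − 1365/4969 = (3604)/4969 = 0.725297.

0.7253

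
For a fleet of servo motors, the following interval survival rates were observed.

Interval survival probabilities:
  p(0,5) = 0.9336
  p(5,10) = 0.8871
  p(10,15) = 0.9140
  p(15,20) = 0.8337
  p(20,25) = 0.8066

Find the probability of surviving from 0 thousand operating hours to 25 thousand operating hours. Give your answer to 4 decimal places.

0.5090

Survival from 0 to 25 is the product of surviving each interval: 0.9336 × 0.8871 × 0.9140 × 0.8337 × 0.8066.
= 0.509035.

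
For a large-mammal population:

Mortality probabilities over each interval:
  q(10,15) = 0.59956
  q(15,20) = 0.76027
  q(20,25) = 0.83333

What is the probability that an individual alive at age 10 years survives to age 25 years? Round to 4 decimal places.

0.0160

Chaining the interval survival probabilities: (1 − 0.59956) × (1 − 0.76027) × (1 − 0.83333).
= 0.40044 × 0.23973 × 0.16667 = 0.016000.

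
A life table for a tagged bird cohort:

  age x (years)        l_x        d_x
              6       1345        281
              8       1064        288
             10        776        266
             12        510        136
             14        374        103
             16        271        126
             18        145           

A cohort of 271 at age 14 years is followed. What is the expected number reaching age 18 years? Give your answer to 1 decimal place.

105.1

The relevant probability is 145/374 = 0.387701.
Expected number = 271 × 0.387701 = 105.1.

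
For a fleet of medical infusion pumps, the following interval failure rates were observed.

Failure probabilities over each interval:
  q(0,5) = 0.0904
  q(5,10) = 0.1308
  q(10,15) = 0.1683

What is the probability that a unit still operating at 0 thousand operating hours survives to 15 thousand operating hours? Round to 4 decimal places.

Survival from 0 to 15 is the product of surviving each interval: (1 − 0.0904) × (1 − 0.1308) × (1 − 0.1683).
= 0.9096 × 0.8692 × 0.8317 = 0.657562.

0.6576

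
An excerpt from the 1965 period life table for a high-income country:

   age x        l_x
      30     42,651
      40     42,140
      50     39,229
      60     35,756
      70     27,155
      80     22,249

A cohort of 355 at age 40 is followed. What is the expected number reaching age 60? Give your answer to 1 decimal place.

The relevant probability is 35,756/42,140 = 0.848505.
Expected number = 355 × 0.848505 = 301.2.

301.2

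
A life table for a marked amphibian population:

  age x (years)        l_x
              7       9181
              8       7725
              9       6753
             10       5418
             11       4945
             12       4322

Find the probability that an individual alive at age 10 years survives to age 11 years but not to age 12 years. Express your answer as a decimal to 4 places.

This is the probability of reaching 11 but not 12, conditional on being alive at 10: (l_11 − l_12) / l_10.
= (4945 − 4322) / 5418 = 623 / 5418 = 0.114987.

0.1150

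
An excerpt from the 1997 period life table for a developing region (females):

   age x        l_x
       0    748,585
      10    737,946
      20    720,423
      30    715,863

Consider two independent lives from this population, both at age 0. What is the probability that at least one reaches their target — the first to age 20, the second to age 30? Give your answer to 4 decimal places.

0.9984

p₁ = l_20/l_0 = 720,423/748,585 = 0.962380; p₂ = l_30/l_0 = 715,863/748,585 = 0.956288.
P(at least one) = 1 − (1−p₁)(1−p₂) = 1 − 0.037620 × 0.043712 = 0.998356.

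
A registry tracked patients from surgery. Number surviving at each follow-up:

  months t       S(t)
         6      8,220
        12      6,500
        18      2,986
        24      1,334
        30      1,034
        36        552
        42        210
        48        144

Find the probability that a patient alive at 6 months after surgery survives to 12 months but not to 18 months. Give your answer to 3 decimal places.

This is the probability of reaching 12 but not 18, conditional on being alive at 6: (S(12) − S(18)) / S(6).
= (6,500 − 2,986) / 8,220 = 3,514 / 8,220 = 0.427494.

0.427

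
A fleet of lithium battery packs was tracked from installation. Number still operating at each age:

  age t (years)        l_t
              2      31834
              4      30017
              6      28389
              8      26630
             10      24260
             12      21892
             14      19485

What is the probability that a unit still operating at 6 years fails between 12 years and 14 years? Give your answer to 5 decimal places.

This is the probability of reaching 12 but not 14, conditional on being operational at 6: (l_12 − l_14) / l_6.
= (21892 − 19485) / 28389 = 2407 / 28389 = 0.084786.

0.08479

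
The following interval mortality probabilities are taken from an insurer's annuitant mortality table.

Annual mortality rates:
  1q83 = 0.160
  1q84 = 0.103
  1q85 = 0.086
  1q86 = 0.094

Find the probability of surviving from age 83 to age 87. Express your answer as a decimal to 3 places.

0.624

Chaining the interval survival probabilities: (1 − 0.160) × (1 − 0.103) × (1 − 0.086) × (1 − 0.094).
= 0.840 × 0.897 × 0.914 × 0.906 = 0.623945.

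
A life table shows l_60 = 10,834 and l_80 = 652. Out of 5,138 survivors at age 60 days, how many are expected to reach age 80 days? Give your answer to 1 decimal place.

309.2

The relevant probability is 652/10,834 = 0.060181.
Expected number = 5,138 × 0.060181 = 309.2.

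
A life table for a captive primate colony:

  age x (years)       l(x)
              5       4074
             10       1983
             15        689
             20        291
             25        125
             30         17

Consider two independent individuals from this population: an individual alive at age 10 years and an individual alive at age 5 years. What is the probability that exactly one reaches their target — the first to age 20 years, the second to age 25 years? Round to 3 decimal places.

p₁ = l(20)/l(10) = 291/1983 = 0.146747; p₂ = l(25)/l(5) = 125/4074 = 0.030682.
P(exactly one) = p₁(1−p₂) + (1−p₁)p₂ = 0.142245 + 0.026180 = 0.168424.

0.168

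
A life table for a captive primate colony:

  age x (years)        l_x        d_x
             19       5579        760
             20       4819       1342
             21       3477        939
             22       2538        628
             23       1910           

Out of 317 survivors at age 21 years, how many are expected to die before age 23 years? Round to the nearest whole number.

The relevant probability is 1 − 1910/3477 = 0.450676.
Expected number = 317 × 0.450676 = 143.

143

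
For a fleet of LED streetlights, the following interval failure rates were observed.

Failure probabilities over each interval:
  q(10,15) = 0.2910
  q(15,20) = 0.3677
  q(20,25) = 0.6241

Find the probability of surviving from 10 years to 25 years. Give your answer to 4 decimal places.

0.1685

The overall survival probability is (1 − 0.2910) × (1 − 0.3677) × (1 − 0.6241).
= 0.7090 × 0.6323 × 0.3759 = 0.168516.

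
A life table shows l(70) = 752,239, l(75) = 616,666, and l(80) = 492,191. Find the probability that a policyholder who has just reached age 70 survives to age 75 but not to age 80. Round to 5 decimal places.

0.16547

This is the probability of reaching 75 but not 80, conditional on being alive at 70: (l(75) − l(80)) / l(70).
= (616,666 − 492,191) / 752,239 = 124,475 / 752,239 = 0.165473.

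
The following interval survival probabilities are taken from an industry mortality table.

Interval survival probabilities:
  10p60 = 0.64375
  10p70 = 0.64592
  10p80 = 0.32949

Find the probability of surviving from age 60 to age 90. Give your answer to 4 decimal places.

0.1370

Survival from 60 to 90 is the product of surviving each interval: 0.64375 × 0.64592 × 0.32949.
= 0.137006.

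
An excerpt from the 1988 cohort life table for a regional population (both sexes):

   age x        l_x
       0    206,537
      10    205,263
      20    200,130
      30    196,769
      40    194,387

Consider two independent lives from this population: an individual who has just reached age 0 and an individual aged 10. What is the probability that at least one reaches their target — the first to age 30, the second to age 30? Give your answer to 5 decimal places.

p₁ = l_30/l_0 = 196,769/206,537 = 0.952706; p₂ = l_30/l_10 = 196,769/205,263 = 0.958619.
P(at least one) = 1 − (1−p₁)(1−p₂) = 1 − 0.047294 × 0.041381 = 0.998043.

0.99804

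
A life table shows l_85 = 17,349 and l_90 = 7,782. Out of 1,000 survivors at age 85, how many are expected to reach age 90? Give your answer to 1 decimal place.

The relevant probability is 7,782/17,349 = 0.448556.
Expected number = 1,000 × 0.448556 = 448.6.

448.6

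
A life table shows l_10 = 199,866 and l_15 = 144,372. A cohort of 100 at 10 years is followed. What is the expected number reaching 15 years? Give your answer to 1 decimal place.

The relevant probability is 144,372/199,866 = 0.722344.
Expected number = 100 × 0.722344 = 72.2.

72.2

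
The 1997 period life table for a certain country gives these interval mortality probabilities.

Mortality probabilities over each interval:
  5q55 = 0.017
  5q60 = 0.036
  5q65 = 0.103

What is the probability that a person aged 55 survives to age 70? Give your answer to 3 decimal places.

0.850

Chaining the interval survival probabilities: (1 − 0.017) × (1 − 0.036) × (1 − 0.103).
= 0.983 × 0.964 × 0.897 = 0.850008.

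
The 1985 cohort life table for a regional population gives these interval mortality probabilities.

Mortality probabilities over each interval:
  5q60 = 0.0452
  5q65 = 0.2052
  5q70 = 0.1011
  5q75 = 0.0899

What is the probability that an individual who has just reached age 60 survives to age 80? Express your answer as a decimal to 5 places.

0.62083

20p60 = (1 − 0.0452) × (1 − 0.2052) × (1 − 0.1011) × (1 − 0.0899).
= 0.9548 × 0.7948 × 0.8989 × 0.9101 = 0.620827.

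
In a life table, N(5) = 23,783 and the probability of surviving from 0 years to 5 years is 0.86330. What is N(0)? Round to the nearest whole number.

27549

N(0) = N(5) / p = 23,783 / 0.86330 = 27549.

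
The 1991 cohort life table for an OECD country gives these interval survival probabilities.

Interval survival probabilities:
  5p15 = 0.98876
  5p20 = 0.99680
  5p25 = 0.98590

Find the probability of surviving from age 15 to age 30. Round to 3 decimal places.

0.972

The overall survival probability is 0.98876 × 0.99680 × 0.98590.
= 0.971699.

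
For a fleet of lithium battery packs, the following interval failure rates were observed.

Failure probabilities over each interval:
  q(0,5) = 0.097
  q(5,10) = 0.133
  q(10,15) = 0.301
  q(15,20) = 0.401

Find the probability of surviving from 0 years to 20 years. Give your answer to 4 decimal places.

0.3278

P(survive 0→20) = (1 − 0.097) × (1 − 0.133) × (1 − 0.301) × (1 − 0.401).
= 0.903 × 0.867 × 0.699 × 0.599 = 0.327801.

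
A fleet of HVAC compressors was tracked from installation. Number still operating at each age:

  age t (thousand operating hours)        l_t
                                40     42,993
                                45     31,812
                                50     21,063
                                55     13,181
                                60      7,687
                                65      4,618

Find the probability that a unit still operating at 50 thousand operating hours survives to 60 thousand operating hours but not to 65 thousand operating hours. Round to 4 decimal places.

This is the probability of reaching 60 but not 65, conditional on being operational at 50: (l_60 − l_65) / l_50.
= (7,687 − 4,618) / 21,063 = 3,069 / 21,063 = 0.145706.

0.1457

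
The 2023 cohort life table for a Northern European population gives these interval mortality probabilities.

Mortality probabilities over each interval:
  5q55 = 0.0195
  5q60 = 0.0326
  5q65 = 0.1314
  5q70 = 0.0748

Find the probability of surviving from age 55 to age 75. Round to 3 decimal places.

0.762

Survival from 55 to 75 is the product of surviving each interval: (1 − 0.0195) × (1 − 0.0326) × (1 − 0.1314) × (1 − 0.0748).
= 0.9805 × 0.9674 × 0.8686 × 0.9252 = 0.762271.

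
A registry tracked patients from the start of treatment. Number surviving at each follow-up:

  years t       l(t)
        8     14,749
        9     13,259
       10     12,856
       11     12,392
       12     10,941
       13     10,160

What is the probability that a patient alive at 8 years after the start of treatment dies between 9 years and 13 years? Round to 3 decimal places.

This is the probability of reaching 9 but not 13, conditional on being alive at 8: (l(9) − l(13)) / l(8).
= (13,259 − 10,160) / 14,749 = 3,099 / 14,749 = 0.210116.

0.210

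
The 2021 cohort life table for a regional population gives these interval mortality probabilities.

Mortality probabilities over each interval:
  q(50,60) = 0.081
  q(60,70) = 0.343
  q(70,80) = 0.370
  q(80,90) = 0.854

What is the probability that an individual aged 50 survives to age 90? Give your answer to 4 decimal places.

0.0555

Chaining the interval survival probabilities: (1 − 0.081) × (1 − 0.343) × (1 − 0.370) × (1 − 0.854).
= 0.919 × 0.657 × 0.630 × 0.146 = 0.055536.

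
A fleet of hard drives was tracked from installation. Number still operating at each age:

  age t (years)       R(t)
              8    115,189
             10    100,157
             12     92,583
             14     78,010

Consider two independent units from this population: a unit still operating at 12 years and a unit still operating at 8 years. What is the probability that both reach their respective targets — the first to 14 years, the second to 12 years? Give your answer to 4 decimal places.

0.6772

p₁ = R(14)/R(12) = 78,010/92,583 = 0.842595; p₂ = R(12)/R(8) = 92,583/115,189 = 0.803749.
P(both) = p₁ × p₂ = 0.842595 × 0.803749 = 0.677235.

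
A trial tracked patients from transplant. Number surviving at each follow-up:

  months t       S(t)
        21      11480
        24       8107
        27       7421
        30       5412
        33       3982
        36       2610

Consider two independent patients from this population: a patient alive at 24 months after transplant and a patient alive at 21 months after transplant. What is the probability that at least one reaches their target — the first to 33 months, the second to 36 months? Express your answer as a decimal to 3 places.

p₁ = S(33)/S(24) = 3982/8107 = 0.491180; p₂ = S(36)/S(21) = 2610/11480 = 0.227352.
P(at least one) = 1 − (1−p₁)(1−p₂) = 1 − 0.508820 × 0.772648 = 0.606861.

0.607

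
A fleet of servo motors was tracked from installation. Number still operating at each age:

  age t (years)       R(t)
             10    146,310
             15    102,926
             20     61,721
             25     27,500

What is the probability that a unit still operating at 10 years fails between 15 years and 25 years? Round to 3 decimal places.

0.516

This is the probability of reaching 15 but not 25, conditional on being operational at 10: (R(15) − R(25)) / R(10).
= (102,926 − 27,500) / 146,310 = 75,426 / 146,310 = 0.515522.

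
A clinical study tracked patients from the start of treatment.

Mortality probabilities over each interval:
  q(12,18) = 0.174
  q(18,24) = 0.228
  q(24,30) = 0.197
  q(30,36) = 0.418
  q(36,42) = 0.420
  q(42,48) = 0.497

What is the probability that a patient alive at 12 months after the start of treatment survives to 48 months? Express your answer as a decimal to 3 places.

0.087

P(survive 12→48) = (1 − 0.174) × (1 − 0.228) × (1 − 0.197) × (1 − 0.418) × (1 − 0.420) × (1 − 0.497).
= 0.826 × 0.772 × 0.803 × 0.582 × 0.580 × 0.503 = 0.086942.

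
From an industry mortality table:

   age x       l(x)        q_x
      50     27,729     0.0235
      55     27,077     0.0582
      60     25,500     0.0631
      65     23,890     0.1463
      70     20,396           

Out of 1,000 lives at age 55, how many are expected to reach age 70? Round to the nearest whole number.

753

The relevant probability is 20,396/27,077 = 0.753259.
Expected number = 1,000 × 0.753259 = 753.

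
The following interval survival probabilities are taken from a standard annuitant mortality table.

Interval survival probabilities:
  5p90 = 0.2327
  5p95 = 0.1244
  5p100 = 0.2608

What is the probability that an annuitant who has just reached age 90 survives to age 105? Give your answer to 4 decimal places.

0.0075

Survival from 90 to 105 is the product of surviving each interval: 0.2327 × 0.1244 × 0.2608.
= 0.007550.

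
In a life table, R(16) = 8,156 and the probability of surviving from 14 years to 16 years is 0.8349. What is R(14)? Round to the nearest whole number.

9769

R(14) = R(16) / p = 8,156 / 0.8349 = 9769.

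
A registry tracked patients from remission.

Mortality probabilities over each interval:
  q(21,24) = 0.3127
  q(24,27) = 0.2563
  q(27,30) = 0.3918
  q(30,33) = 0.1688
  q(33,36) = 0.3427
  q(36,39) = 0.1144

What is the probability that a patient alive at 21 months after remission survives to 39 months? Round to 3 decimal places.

0.150

Survival from 21 to 39 is the product of surviving each interval: (1 − 0.3127) × (1 − 0.2563) × (1 − 0.3918) × (1 − 0.1688) × (1 − 0.3427) × (1 − 0.1144).
= 0.6873 × 0.7437 × 0.6082 × 0.8312 × 0.6573 × 0.8856 = 0.150417.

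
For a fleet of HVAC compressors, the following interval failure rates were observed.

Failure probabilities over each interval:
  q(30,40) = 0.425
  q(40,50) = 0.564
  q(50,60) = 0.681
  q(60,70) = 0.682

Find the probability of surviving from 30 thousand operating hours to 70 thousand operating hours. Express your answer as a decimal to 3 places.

P(survive 30→70) = (1 − 0.425) × (1 − 0.564) × (1 − 0.681) × (1 − 0.682).
= 0.575 × 0.436 × 0.319 × 0.318 = 0.025432.

0.025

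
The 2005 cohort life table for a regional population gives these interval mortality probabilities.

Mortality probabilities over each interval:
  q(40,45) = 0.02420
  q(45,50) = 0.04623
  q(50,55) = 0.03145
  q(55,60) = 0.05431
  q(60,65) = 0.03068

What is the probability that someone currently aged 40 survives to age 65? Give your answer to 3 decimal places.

0.826

Chaining the interval survival probabilities: (1 − 0.02420) × (1 − 0.04623) × (1 − 0.03145) × (1 − 0.05431) × (1 − 0.03068).
= 0.97580 × 0.95377 × 0.96855 × 0.94569 × 0.96932 = 0.826309.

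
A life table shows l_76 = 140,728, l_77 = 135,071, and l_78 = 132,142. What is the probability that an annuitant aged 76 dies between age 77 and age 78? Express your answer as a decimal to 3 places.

This is the probability of reaching 77 but not 78, conditional on being alive at 76: (l_77 − l_78) / l_76.
= (135,071 − 132,142) / 140,728 = 2,929 / 140,728 = 0.020813.

0.021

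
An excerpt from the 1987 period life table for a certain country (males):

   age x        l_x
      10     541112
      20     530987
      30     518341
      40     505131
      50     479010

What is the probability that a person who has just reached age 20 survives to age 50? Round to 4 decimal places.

0.9021

The conditional survival probability is l_50/l_20 = 479010/530987 = 0.902112.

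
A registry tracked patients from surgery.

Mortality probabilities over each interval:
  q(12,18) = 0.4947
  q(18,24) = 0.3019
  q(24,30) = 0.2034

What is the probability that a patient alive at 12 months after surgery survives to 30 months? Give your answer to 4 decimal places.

0.2810

Chaining the interval survival probabilities: (1 − 0.4947) × (1 − 0.3019) × (1 − 0.2034).
= 0.5053 × 0.6981 × 0.7966 = 0.281001.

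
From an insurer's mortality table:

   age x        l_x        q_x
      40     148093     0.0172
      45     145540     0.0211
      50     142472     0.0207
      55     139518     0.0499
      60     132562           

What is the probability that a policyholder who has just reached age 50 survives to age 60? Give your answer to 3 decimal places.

0.930

We want 10p50 = l_60/l_50.
The conditional survival probability is l_60/l_50 = 132562/142472 = 0.930442.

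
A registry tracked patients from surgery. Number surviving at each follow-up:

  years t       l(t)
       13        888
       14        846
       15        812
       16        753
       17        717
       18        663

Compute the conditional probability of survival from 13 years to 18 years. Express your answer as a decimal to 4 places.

0.7466

The conditional survival probability is l(18)/l(13) = 663/888 = 0.746622.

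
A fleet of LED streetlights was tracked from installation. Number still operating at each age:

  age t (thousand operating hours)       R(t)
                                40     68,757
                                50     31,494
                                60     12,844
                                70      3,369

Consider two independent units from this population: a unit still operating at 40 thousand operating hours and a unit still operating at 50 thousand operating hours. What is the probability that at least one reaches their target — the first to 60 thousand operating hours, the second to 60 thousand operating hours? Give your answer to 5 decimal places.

p₁ = R(60)/R(40) = 12,844/68,757 = 0.186803; p₂ = R(60)/R(50) = 12,844/31,494 = 0.407824.
P(at least one) = 1 − (1−p₁)(1−p₂) = 1 − 0.813197 × 0.592176 = 0.518444.

0.51844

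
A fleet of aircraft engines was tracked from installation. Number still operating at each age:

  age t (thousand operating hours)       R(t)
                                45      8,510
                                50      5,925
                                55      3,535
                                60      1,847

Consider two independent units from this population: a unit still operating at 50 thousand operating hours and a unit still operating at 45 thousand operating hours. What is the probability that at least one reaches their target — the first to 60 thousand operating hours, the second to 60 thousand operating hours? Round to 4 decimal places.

0.4611

p₁ = R(60)/R(50) = 1,847/5,925 = 0.311730; p₂ = R(60)/R(45) = 1,847/8,510 = 0.217039.
P(at least one) = 1 − (1−p₁)(1−p₂) = 1 − 0.688270 × 0.782961 = 0.461111.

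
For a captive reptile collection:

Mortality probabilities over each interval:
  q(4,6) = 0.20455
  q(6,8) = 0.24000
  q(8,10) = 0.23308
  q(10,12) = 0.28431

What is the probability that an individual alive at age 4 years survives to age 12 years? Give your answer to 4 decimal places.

0.3318

The overall survival probability is (1 − 0.20455) × (1 − 0.24000) × (1 − 0.23308) × (1 − 0.28431).
= 0.79545 × 0.76000 × 0.76692 × 0.71569 = 0.331819.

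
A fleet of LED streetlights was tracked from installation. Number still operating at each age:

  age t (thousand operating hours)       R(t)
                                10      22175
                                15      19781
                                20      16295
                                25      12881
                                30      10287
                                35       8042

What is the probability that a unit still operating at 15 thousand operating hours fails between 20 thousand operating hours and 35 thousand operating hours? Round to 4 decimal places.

0.4172

This is the probability of reaching 20 but not 35, conditional on being operational at 15: (R(20) − R(35)) / R(15).
= (16295 − 8042) / 19781 = 8253 / 19781 = 0.417219.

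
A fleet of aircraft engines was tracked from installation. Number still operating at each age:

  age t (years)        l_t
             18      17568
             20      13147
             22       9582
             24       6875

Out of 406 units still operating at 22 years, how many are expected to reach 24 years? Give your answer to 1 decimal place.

291.3

The relevant probability is 6875/9582 = 0.717491.
Expected number = 406 × 0.717491 = 291.3.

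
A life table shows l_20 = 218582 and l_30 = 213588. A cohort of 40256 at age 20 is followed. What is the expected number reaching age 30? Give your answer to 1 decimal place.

39336.3

The relevant probability is 213588/218582 = 0.977153.
Expected number = 40256 × 0.977153 = 39336.3.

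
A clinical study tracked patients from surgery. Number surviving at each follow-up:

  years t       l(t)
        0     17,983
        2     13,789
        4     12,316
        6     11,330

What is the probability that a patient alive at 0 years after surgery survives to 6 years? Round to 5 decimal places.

The conditional survival probability is l(6)/l(0) = 11,330/17,983 = 0.630039.

0.63004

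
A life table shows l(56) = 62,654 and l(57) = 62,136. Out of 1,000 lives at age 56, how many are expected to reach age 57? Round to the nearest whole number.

992

The relevant probability is 62,136/62,654 = 0.991732.
Expected number = 1,000 × 0.991732 = 992.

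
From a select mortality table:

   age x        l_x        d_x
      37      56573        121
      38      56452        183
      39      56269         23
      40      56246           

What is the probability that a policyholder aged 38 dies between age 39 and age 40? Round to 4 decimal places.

0.0004

We want 1|1q38 = (l_39 − l_40)/l_38.
This is the probability of reaching 39 but not 40, conditional on being alive at 38: (l_39 − l_40) / l_38.
= (56269 − 56246) / 56452 = 23 / 56452 = 0.000407.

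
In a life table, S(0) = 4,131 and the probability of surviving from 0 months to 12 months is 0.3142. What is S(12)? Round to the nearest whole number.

1298

S(12) = S(0) × p = 4,131 × 0.3142 = 1298.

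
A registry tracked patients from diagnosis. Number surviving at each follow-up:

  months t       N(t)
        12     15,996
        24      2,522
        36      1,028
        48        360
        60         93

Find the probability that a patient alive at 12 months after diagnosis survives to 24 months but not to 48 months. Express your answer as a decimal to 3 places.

0.135

This is the probability of reaching 24 but not 48, conditional on being alive at 12: (N(24) − N(48)) / N(12).
= (2,522 − 360) / 15,996 = 2,162 / 15,996 = 0.135159.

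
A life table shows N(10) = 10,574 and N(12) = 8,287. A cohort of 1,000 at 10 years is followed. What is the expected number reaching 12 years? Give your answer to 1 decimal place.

783.7

The relevant probability is 8,287/10,574 = 0.783715.
Expected number = 1,000 × 0.783715 = 783.7.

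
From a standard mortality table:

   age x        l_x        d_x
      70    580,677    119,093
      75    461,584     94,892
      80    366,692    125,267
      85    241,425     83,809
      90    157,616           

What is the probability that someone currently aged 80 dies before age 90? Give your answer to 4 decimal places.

P(die before 90 | alive at 80) = 1 − l_90/l_80 = 1 − 157,616/366,692 = (209,076)/366,692 = 0.570168.

0.5702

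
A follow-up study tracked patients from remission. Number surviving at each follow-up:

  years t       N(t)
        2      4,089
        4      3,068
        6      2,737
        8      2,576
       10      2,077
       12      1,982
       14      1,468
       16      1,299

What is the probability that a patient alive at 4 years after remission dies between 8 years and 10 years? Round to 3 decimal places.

0.163

This is the probability of reaching 8 but not 10, conditional on being alive at 4: (N(8) − N(10)) / N(4).
= (2,576 − 2,077) / 3,068 = 499 / 3,068 = 0.162647.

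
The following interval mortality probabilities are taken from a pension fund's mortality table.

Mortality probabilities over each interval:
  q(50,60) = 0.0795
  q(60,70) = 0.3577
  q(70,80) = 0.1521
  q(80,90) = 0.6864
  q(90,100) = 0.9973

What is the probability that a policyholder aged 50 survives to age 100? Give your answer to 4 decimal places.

P(survive 50→100) = (1 − 0.0795) × (1 − 0.3577) × (1 − 0.1521) × (1 − 0.6864) × (1 − 0.9973).
= 0.9205 × 0.6423 × 0.8479 × 0.3136 × 0.0027 = 0.000424.

0.0004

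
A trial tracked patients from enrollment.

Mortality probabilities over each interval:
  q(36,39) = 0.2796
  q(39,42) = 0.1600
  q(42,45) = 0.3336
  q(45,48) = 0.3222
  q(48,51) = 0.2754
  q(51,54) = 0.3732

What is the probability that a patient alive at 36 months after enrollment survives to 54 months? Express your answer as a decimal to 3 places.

0.124

The overall survival probability is (1 − 0.2796) × (1 − 0.1600) × (1 − 0.3336) × (1 − 0.3222) × (1 − 0.2754) × (1 − 0.3732).
= 0.7204 × 0.8400 × 0.6664 × 0.6778 × 0.7246 × 0.6268 = 0.124141.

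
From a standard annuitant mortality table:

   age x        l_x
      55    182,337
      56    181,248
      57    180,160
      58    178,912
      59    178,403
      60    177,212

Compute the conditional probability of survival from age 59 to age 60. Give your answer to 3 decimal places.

0.993

We want 1p59 = l_60/l_59.
The conditional survival probability is l_60/l_59 = 177,212/178,403 = 0.993324.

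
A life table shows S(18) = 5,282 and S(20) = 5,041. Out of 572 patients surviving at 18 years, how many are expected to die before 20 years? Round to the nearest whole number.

26

The relevant probability is 1 − 5,041/5,282 = 0.045627.
Expected number = 572 × 0.045627 = 26.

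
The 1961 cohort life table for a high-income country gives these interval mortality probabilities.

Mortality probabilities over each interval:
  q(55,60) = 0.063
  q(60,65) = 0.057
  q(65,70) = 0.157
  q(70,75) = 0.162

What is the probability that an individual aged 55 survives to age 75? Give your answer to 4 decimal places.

0.6242

Chaining the interval survival probabilities: (1 − 0.063) × (1 − 0.057) × (1 − 0.157) × (1 − 0.162).
= 0.937 × 0.943 × 0.843 × 0.838 = 0.624199.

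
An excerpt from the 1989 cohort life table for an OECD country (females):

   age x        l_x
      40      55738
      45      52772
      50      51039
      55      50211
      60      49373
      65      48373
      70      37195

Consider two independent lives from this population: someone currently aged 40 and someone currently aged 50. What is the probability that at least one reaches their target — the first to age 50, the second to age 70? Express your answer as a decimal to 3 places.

0.977

p₁ = l_50/l_40 = 51039/55738 = 0.915695; p₂ = l_70/l_50 = 37195/51039 = 0.728756.
P(at least one) = 1 − (1−p₁)(1−p₂) = 1 − 0.084305 × 0.271244 = 0.977133.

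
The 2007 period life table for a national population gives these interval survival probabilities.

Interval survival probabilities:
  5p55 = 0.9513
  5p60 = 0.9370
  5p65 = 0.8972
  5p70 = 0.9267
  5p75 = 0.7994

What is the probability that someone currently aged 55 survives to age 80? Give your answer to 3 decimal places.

25p55 = 0.9513 × 0.9370 × 0.8972 × 0.9267 × 0.7994.
= 0.592447.

0.592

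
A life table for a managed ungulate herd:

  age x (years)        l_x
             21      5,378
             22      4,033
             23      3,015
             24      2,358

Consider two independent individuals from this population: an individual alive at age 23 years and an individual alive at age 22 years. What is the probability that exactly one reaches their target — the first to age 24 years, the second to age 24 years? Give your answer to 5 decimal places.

0.45223

p₁ = l_24/l_23 = 2,358/3,015 = 0.782090; p₂ = l_24/l_22 = 2,358/4,033 = 0.584676.
P(exactly one) = p₁(1−p₂) + (1−p₁)p₂ = 0.324821 + 0.127407 = 0.452227.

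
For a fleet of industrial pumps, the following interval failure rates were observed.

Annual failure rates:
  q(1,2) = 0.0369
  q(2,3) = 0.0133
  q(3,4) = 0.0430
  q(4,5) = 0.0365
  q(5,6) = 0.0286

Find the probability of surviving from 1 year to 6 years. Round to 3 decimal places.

P(survive 1→6) = (1 − 0.0369) × (1 − 0.0133) × (1 − 0.0430) × (1 − 0.0365) × (1 − 0.0286).
= 0.9631 × 0.9867 × 0.9570 × 0.9635 × 0.9714 = 0.851174.

0.851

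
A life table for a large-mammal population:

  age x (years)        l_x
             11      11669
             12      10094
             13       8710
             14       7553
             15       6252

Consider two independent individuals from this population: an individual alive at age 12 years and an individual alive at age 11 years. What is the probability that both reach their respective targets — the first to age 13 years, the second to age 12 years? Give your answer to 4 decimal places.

p₁ = l_13/l_12 = 8710/10094 = 0.862889; p₂ = l_12/l_11 = 10094/11669 = 0.865027.
P(both) = p₁ × p₂ = 0.862889 × 0.865027 = 0.746422.

0.7464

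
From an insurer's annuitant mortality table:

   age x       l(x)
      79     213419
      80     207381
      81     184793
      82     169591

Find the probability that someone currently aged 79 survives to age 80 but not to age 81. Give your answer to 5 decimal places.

This is the probability of reaching 80 but not 81, conditional on being alive at 79: (l(80) − l(81)) / l(79).
= (207381 − 184793) / 213419 = 22588 / 213419 = 0.105839.

0.10584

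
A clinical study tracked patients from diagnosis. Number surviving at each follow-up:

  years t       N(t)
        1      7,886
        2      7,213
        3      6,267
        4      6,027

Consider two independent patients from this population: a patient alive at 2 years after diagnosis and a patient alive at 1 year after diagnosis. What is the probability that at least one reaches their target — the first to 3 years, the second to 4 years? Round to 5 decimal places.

0.96908

p₁ = N(3)/N(2) = 6,267/7,213 = 0.868848; p₂ = N(4)/N(1) = 6,027/7,886 = 0.764266.
P(at least one) = 1 − (1−p₁)(1−p₂) = 1 − 0.131152 × 0.235734 = 0.969083.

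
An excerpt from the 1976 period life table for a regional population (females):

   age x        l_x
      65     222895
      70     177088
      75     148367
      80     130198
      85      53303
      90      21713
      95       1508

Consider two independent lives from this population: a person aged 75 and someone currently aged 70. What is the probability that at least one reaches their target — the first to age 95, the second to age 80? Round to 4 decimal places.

0.7379

p₁ = l_95/l_75 = 1508/148367 = 0.010164; p₂ = l_80/l_70 = 130198/177088 = 0.735216.
P(at least one) = 1 − (1−p₁)(1−p₂) = 1 − 0.989836 × 0.264784 = 0.737907.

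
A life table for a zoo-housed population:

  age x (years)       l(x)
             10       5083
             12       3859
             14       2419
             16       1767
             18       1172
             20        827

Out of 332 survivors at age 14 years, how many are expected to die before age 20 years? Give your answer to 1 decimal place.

The relevant probability is 1 − 827/2419 = 0.658123.
Expected number = 332 × 0.658123 = 218.5.

218.5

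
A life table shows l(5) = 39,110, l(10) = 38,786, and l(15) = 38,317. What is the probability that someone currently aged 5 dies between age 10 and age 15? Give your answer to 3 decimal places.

This is the probability of reaching 10 but not 15, conditional on being alive at 5: (l(10) − l(15)) / l(5).
= (38,786 − 38,317) / 39,110 = 469 / 39,110 = 0.011992.

0.012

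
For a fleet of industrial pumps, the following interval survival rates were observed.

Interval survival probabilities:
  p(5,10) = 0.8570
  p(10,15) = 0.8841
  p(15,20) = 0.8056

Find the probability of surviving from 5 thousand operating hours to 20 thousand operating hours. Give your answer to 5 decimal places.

The overall survival probability is 0.8570 × 0.8841 × 0.8056.
= 0.610382.

0.61038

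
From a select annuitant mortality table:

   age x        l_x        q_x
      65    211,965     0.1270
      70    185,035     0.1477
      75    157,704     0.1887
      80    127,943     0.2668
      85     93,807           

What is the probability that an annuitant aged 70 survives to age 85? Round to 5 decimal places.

0.50697

The conditional survival probability is l_85/l_70 = 93,807/185,035 = 0.506969.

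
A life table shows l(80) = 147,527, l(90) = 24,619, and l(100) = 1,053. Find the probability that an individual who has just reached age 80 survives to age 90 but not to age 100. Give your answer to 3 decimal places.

0.160

This is the probability of reaching 90 but not 100, conditional on being alive at 80: (l(90) − l(100)) / l(80).
= (24,619 − 1,053) / 147,527 = 23,566 / 147,527 = 0.159740.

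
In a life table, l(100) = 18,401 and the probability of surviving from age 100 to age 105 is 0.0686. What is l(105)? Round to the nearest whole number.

l(105) = l(100) × p = 18,401 × 0.0686 = 1262.

1262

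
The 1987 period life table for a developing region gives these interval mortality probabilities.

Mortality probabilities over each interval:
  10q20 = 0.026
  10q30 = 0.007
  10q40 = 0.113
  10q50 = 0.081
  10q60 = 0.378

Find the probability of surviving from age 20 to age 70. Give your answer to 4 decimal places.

The overall survival probability is (1 − 0.026) × (1 − 0.007) × (1 − 0.113) × (1 − 0.081) × (1 − 0.378).
= 0.974 × 0.993 × 0.887 × 0.919 × 0.622 = 0.490386.

0.4904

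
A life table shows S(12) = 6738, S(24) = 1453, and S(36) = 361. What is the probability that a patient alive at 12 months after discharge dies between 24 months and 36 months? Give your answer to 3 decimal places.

0.162

This is the probability of reaching 24 but not 36, conditional on being alive at 12: (S(24) − S(36)) / S(12).
= (1453 − 361) / 6738 = 1092 / 6738 = 0.162066.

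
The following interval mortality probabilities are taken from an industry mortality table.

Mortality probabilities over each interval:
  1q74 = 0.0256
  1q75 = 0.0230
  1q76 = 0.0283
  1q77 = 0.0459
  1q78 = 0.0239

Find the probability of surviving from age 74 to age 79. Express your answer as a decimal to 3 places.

0.861

The overall survival probability is (1 − 0.0256) × (1 − 0.0230) × (1 − 0.0283) × (1 − 0.0459) × (1 − 0.0239).
= 0.9744 × 0.9770 × 0.9717 × 0.9541 × 0.9761 = 0.861494.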